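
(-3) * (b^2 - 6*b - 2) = -3*b^2 + 18*b + 6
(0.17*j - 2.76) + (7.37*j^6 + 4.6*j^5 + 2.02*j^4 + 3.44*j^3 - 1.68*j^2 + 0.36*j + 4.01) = 7.37*j^6 + 4.6*j^5 + 2.02*j^4 + 3.44*j^3 - 1.68*j^2 + 0.53*j + 1.25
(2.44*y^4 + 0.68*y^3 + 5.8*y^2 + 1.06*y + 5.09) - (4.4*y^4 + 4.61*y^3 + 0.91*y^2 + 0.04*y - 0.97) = -1.96*y^4 - 3.93*y^3 + 4.89*y^2 + 1.02*y + 6.06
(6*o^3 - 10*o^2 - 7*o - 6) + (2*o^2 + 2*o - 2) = 6*o^3 - 8*o^2 - 5*o - 8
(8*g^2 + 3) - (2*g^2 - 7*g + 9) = 6*g^2 + 7*g - 6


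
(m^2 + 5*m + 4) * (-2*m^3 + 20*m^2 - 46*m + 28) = -2*m^5 + 10*m^4 + 46*m^3 - 122*m^2 - 44*m + 112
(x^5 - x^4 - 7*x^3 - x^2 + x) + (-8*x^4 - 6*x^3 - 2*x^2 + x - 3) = x^5 - 9*x^4 - 13*x^3 - 3*x^2 + 2*x - 3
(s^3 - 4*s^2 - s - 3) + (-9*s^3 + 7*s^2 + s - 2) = -8*s^3 + 3*s^2 - 5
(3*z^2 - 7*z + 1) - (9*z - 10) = 3*z^2 - 16*z + 11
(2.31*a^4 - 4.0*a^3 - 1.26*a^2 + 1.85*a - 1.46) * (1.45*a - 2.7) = 3.3495*a^5 - 12.037*a^4 + 8.973*a^3 + 6.0845*a^2 - 7.112*a + 3.942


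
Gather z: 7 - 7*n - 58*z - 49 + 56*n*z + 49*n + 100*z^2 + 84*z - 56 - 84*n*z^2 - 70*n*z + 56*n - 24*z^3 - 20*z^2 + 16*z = 98*n - 24*z^3 + z^2*(80 - 84*n) + z*(42 - 14*n) - 98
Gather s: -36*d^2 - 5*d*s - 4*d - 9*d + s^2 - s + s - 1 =-36*d^2 - 5*d*s - 13*d + s^2 - 1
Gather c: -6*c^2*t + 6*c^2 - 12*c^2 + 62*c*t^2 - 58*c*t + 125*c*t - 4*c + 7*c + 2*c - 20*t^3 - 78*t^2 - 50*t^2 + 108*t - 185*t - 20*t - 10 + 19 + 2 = c^2*(-6*t - 6) + c*(62*t^2 + 67*t + 5) - 20*t^3 - 128*t^2 - 97*t + 11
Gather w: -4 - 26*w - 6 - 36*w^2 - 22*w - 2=-36*w^2 - 48*w - 12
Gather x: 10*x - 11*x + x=0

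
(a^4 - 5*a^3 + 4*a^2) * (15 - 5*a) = -5*a^5 + 40*a^4 - 95*a^3 + 60*a^2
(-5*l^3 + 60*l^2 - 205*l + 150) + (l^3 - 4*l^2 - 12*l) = -4*l^3 + 56*l^2 - 217*l + 150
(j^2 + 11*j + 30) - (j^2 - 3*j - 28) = 14*j + 58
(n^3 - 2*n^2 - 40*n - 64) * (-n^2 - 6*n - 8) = -n^5 - 4*n^4 + 44*n^3 + 320*n^2 + 704*n + 512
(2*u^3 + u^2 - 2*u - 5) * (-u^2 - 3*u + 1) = -2*u^5 - 7*u^4 + u^3 + 12*u^2 + 13*u - 5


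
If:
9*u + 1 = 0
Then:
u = -1/9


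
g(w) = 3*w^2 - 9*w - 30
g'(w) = 6*w - 9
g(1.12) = -36.32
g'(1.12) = -2.28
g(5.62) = 14.17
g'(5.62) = 24.72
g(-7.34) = 197.69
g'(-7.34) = -53.04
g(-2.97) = 23.19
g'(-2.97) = -26.82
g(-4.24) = 62.09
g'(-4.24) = -34.44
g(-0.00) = -30.00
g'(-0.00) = -9.00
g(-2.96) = 22.92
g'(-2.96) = -26.76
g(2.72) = -32.28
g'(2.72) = 7.32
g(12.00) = 294.00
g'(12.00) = 63.00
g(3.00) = -30.00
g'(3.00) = 9.00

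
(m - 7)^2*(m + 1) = m^3 - 13*m^2 + 35*m + 49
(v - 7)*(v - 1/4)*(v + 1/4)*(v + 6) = v^4 - v^3 - 673*v^2/16 + v/16 + 21/8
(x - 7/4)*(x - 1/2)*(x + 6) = x^3 + 15*x^2/4 - 101*x/8 + 21/4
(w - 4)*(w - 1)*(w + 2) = w^3 - 3*w^2 - 6*w + 8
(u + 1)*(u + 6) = u^2 + 7*u + 6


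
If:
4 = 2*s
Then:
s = 2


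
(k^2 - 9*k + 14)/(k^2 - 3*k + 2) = (k - 7)/(k - 1)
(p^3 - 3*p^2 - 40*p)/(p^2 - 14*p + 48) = p*(p + 5)/(p - 6)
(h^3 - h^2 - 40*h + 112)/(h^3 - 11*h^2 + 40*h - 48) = (h + 7)/(h - 3)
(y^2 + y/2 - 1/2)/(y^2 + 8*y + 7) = (y - 1/2)/(y + 7)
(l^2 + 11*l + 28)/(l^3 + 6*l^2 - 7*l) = (l + 4)/(l*(l - 1))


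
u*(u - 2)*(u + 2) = u^3 - 4*u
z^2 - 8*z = z*(z - 8)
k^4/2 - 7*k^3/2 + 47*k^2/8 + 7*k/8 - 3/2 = (k/2 + 1/4)*(k - 4)*(k - 3)*(k - 1/2)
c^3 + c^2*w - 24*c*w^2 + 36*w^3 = (c - 3*w)*(c - 2*w)*(c + 6*w)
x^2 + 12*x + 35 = (x + 5)*(x + 7)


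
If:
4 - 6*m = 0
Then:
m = 2/3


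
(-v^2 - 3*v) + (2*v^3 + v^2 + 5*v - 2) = 2*v^3 + 2*v - 2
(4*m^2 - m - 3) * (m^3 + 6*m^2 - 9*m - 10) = 4*m^5 + 23*m^4 - 45*m^3 - 49*m^2 + 37*m + 30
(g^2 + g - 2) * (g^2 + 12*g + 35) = g^4 + 13*g^3 + 45*g^2 + 11*g - 70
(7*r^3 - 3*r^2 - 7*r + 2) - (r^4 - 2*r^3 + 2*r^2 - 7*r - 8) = -r^4 + 9*r^3 - 5*r^2 + 10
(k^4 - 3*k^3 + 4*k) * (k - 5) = k^5 - 8*k^4 + 15*k^3 + 4*k^2 - 20*k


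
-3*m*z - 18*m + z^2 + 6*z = (-3*m + z)*(z + 6)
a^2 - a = a*(a - 1)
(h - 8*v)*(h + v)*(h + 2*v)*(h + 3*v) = h^4 - 2*h^3*v - 37*h^2*v^2 - 82*h*v^3 - 48*v^4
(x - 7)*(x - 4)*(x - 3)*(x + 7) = x^4 - 7*x^3 - 37*x^2 + 343*x - 588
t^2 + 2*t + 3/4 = (t + 1/2)*(t + 3/2)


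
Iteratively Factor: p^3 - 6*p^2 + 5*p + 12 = (p + 1)*(p^2 - 7*p + 12) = (p - 3)*(p + 1)*(p - 4)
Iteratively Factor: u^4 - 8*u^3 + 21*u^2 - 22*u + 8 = (u - 1)*(u^3 - 7*u^2 + 14*u - 8) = (u - 4)*(u - 1)*(u^2 - 3*u + 2) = (u - 4)*(u - 2)*(u - 1)*(u - 1)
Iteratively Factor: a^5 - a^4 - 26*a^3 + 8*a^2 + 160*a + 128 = (a + 4)*(a^4 - 5*a^3 - 6*a^2 + 32*a + 32) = (a - 4)*(a + 4)*(a^3 - a^2 - 10*a - 8) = (a - 4)*(a + 2)*(a + 4)*(a^2 - 3*a - 4) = (a - 4)*(a + 1)*(a + 2)*(a + 4)*(a - 4)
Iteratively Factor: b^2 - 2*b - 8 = (b - 4)*(b + 2)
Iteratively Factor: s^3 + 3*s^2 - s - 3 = (s + 3)*(s^2 - 1) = (s - 1)*(s + 3)*(s + 1)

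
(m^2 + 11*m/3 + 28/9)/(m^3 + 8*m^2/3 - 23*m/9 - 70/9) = (3*m + 4)/(3*m^2 + m - 10)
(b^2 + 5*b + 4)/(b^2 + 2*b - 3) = (b^2 + 5*b + 4)/(b^2 + 2*b - 3)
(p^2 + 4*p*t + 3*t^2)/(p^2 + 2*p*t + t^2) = (p + 3*t)/(p + t)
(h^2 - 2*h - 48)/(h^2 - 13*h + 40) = (h + 6)/(h - 5)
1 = 1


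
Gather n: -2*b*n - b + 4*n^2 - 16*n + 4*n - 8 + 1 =-b + 4*n^2 + n*(-2*b - 12) - 7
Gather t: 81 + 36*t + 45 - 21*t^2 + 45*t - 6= -21*t^2 + 81*t + 120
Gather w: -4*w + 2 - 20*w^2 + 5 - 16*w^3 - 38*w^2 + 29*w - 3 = -16*w^3 - 58*w^2 + 25*w + 4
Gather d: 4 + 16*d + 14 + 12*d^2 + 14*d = 12*d^2 + 30*d + 18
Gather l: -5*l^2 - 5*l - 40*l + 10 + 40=-5*l^2 - 45*l + 50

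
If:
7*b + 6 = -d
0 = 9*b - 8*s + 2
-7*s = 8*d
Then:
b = -74/77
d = 8/11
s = -64/77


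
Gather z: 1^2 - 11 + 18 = 8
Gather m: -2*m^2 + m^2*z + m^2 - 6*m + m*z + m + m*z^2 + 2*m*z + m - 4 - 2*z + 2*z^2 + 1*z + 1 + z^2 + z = m^2*(z - 1) + m*(z^2 + 3*z - 4) + 3*z^2 - 3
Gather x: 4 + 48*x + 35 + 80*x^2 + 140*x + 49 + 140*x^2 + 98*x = 220*x^2 + 286*x + 88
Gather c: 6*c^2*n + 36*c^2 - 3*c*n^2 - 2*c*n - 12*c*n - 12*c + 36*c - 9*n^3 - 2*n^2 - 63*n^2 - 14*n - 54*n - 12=c^2*(6*n + 36) + c*(-3*n^2 - 14*n + 24) - 9*n^3 - 65*n^2 - 68*n - 12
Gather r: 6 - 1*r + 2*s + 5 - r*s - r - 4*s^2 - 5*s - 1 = r*(-s - 2) - 4*s^2 - 3*s + 10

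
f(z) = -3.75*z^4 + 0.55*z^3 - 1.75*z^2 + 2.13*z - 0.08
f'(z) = -15.0*z^3 + 1.65*z^2 - 3.5*z + 2.13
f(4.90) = -2128.75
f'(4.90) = -1740.14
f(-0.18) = -0.53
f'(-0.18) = 2.90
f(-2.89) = -295.72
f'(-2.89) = 388.09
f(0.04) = 0.00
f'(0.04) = 1.99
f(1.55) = -20.58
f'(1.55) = -55.19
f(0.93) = -1.98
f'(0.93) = -11.76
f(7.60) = -12354.35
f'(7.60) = -6513.81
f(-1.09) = -10.49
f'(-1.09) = 27.33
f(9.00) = -24325.46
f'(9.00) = -10830.72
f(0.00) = -0.08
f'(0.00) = 2.13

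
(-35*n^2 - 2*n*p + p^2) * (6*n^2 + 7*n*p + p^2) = -210*n^4 - 257*n^3*p - 43*n^2*p^2 + 5*n*p^3 + p^4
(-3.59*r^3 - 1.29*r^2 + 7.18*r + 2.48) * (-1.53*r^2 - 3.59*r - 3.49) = 5.4927*r^5 + 14.8618*r^4 + 6.1748*r^3 - 25.0685*r^2 - 33.9614*r - 8.6552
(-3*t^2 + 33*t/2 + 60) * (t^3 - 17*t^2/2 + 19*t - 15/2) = -3*t^5 + 42*t^4 - 549*t^3/4 - 174*t^2 + 4065*t/4 - 450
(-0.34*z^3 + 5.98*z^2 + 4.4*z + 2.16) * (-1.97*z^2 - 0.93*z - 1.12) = 0.6698*z^5 - 11.4644*z^4 - 13.8486*z^3 - 15.0448*z^2 - 6.9368*z - 2.4192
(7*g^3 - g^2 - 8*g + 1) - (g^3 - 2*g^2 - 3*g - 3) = 6*g^3 + g^2 - 5*g + 4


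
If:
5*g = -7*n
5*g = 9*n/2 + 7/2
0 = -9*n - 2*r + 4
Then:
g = 49/115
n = -7/23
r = 155/46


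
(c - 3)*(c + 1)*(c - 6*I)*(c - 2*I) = c^4 - 2*c^3 - 8*I*c^3 - 15*c^2 + 16*I*c^2 + 24*c + 24*I*c + 36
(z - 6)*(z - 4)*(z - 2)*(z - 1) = z^4 - 13*z^3 + 56*z^2 - 92*z + 48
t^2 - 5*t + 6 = (t - 3)*(t - 2)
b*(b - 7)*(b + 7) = b^3 - 49*b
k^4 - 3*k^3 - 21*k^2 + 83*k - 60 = (k - 4)*(k - 3)*(k - 1)*(k + 5)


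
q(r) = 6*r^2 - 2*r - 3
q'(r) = 12*r - 2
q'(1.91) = 20.92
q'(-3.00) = -38.00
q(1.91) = 15.07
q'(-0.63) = -9.56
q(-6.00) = 225.00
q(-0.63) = 0.64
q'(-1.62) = -21.44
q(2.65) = 33.84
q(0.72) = -1.33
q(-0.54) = -0.17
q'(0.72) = 6.64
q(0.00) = -3.00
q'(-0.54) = -8.48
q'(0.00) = -2.00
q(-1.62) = 15.99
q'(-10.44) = -127.28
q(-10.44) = 671.84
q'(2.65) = 29.80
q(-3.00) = 57.00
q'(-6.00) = -74.00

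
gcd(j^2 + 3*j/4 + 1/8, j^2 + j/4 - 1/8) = j + 1/2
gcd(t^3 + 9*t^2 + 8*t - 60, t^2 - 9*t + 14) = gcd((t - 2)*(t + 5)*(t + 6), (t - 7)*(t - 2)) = t - 2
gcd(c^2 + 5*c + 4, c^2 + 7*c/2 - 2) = c + 4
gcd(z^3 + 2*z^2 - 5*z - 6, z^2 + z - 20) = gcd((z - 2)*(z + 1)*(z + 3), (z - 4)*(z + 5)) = 1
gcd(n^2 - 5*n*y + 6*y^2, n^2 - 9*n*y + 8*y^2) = 1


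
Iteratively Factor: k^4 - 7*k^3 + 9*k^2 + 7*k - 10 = (k - 1)*(k^3 - 6*k^2 + 3*k + 10) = (k - 5)*(k - 1)*(k^2 - k - 2) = (k - 5)*(k - 2)*(k - 1)*(k + 1)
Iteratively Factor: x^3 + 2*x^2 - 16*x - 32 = (x - 4)*(x^2 + 6*x + 8) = (x - 4)*(x + 4)*(x + 2)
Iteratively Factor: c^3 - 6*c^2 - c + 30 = (c - 3)*(c^2 - 3*c - 10) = (c - 3)*(c + 2)*(c - 5)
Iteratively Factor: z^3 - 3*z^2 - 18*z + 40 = (z + 4)*(z^2 - 7*z + 10) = (z - 5)*(z + 4)*(z - 2)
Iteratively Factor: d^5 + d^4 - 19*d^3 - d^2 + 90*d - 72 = (d + 4)*(d^4 - 3*d^3 - 7*d^2 + 27*d - 18) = (d - 2)*(d + 4)*(d^3 - d^2 - 9*d + 9) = (d - 3)*(d - 2)*(d + 4)*(d^2 + 2*d - 3) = (d - 3)*(d - 2)*(d - 1)*(d + 4)*(d + 3)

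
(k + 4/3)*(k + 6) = k^2 + 22*k/3 + 8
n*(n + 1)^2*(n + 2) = n^4 + 4*n^3 + 5*n^2 + 2*n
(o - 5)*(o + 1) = o^2 - 4*o - 5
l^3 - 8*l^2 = l^2*(l - 8)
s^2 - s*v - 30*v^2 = (s - 6*v)*(s + 5*v)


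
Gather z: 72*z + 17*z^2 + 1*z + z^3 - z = z^3 + 17*z^2 + 72*z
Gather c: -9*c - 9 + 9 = -9*c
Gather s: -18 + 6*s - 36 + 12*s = 18*s - 54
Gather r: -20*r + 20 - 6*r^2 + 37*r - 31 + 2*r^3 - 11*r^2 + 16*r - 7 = 2*r^3 - 17*r^2 + 33*r - 18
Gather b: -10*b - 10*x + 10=-10*b - 10*x + 10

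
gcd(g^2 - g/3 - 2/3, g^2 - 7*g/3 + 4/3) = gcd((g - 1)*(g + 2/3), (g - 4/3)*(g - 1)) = g - 1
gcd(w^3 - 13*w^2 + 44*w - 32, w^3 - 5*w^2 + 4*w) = w^2 - 5*w + 4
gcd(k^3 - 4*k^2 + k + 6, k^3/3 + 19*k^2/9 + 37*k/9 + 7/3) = k + 1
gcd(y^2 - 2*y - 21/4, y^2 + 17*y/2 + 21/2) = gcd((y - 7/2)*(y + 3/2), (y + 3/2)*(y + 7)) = y + 3/2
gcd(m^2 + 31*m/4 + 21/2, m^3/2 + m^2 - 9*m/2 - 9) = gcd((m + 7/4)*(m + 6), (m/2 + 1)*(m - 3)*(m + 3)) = 1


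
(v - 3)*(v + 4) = v^2 + v - 12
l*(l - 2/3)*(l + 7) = l^3 + 19*l^2/3 - 14*l/3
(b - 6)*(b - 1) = b^2 - 7*b + 6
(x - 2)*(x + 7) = x^2 + 5*x - 14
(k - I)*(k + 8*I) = k^2 + 7*I*k + 8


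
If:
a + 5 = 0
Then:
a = -5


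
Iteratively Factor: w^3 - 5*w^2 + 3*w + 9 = (w + 1)*(w^2 - 6*w + 9) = (w - 3)*(w + 1)*(w - 3)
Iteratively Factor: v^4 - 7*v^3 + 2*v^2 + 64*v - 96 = (v - 2)*(v^3 - 5*v^2 - 8*v + 48) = (v - 4)*(v - 2)*(v^2 - v - 12) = (v - 4)^2*(v - 2)*(v + 3)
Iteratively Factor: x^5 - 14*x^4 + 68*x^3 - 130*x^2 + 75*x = (x - 3)*(x^4 - 11*x^3 + 35*x^2 - 25*x) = (x - 3)*(x - 1)*(x^3 - 10*x^2 + 25*x) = (x - 5)*(x - 3)*(x - 1)*(x^2 - 5*x) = (x - 5)^2*(x - 3)*(x - 1)*(x)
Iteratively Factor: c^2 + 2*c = (c + 2)*(c)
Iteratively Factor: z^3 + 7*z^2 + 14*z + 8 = (z + 2)*(z^2 + 5*z + 4) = (z + 2)*(z + 4)*(z + 1)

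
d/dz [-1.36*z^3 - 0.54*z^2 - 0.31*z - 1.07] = -4.08*z^2 - 1.08*z - 0.31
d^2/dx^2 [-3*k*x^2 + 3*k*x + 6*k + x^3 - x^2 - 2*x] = -6*k + 6*x - 2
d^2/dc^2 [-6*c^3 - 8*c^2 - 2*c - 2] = -36*c - 16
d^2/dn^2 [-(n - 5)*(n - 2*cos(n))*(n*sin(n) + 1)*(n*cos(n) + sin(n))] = 2*n^4*sin(2*n) - n^3*sin(n)/2 - 9*n^3*sin(3*n)/2 - 10*sqrt(2)*n^3*sin(2*n + pi/4) + n^3*cos(n) + 19*n^2*sin(n)/2 - 12*n^2*sin(2*n) + 45*n^2*sin(3*n)/2 - 5*n^2*cos(n)/2 + 36*n^2*cos(2*n) + 27*n^2*cos(3*n)/2 - 24*n*sin(n) + 9*n*sin(3*n) + 23*sqrt(2)*n*sin(2*n + pi/4) - 35*n*cos(n)/2 - 105*n*cos(3*n)/2 - 3*n - 2*sin(n) + 40*sin(2*n) - 20*sin(3*n) + 21*cos(n) + cos(2*n) - cos(3*n) + 7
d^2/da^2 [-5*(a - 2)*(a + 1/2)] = -10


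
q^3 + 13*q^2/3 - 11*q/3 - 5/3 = (q - 1)*(q + 1/3)*(q + 5)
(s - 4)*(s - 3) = s^2 - 7*s + 12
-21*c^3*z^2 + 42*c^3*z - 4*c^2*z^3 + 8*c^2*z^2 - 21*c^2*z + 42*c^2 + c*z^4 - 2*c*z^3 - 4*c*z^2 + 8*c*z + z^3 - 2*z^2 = (-7*c + z)*(3*c + z)*(z - 2)*(c*z + 1)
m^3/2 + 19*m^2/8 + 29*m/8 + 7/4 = (m/2 + 1/2)*(m + 7/4)*(m + 2)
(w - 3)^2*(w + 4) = w^3 - 2*w^2 - 15*w + 36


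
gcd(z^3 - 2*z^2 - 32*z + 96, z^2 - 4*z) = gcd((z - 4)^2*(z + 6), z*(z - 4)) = z - 4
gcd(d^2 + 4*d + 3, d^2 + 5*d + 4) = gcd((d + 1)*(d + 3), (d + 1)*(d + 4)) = d + 1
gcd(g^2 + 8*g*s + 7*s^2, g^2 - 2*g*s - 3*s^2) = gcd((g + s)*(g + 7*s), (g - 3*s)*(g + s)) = g + s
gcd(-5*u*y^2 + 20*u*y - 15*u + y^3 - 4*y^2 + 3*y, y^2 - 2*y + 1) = y - 1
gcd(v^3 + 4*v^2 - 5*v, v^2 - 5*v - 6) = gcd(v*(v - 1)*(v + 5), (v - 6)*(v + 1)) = 1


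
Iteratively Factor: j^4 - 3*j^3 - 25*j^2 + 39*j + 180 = (j - 4)*(j^3 + j^2 - 21*j - 45) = (j - 4)*(j + 3)*(j^2 - 2*j - 15) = (j - 4)*(j + 3)^2*(j - 5)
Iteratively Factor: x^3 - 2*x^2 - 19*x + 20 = (x - 5)*(x^2 + 3*x - 4) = (x - 5)*(x + 4)*(x - 1)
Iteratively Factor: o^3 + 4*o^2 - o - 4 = (o + 1)*(o^2 + 3*o - 4) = (o - 1)*(o + 1)*(o + 4)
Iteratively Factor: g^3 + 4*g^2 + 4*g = (g + 2)*(g^2 + 2*g) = (g + 2)^2*(g)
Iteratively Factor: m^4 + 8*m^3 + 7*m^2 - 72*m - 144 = (m + 3)*(m^3 + 5*m^2 - 8*m - 48) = (m + 3)*(m + 4)*(m^2 + m - 12) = (m + 3)*(m + 4)^2*(m - 3)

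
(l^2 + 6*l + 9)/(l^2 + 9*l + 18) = (l + 3)/(l + 6)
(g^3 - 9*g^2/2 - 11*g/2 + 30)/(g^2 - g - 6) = (g^2 - 3*g/2 - 10)/(g + 2)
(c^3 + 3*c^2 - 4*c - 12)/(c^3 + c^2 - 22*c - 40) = (c^2 + c - 6)/(c^2 - c - 20)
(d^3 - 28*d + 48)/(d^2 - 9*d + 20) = (d^2 + 4*d - 12)/(d - 5)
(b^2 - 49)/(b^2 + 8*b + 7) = (b - 7)/(b + 1)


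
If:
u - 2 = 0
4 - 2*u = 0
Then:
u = 2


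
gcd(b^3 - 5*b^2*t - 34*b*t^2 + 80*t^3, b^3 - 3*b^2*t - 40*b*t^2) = -b^2 + 3*b*t + 40*t^2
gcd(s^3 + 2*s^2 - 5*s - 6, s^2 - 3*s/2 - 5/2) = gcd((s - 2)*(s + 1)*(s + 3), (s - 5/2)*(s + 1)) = s + 1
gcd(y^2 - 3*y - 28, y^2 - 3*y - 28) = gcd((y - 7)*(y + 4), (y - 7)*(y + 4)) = y^2 - 3*y - 28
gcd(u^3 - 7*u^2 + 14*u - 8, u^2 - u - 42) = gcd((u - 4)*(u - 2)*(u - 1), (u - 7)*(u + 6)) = 1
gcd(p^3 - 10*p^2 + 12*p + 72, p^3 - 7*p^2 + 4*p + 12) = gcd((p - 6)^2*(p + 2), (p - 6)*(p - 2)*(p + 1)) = p - 6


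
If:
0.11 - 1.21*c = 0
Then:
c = 0.09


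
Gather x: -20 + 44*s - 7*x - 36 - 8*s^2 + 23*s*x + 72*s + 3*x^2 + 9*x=-8*s^2 + 116*s + 3*x^2 + x*(23*s + 2) - 56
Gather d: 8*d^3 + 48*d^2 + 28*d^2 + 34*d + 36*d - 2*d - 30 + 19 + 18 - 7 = 8*d^3 + 76*d^2 + 68*d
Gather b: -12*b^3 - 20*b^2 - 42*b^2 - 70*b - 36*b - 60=-12*b^3 - 62*b^2 - 106*b - 60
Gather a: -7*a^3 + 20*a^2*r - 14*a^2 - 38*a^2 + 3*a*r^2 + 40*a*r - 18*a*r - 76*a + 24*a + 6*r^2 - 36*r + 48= -7*a^3 + a^2*(20*r - 52) + a*(3*r^2 + 22*r - 52) + 6*r^2 - 36*r + 48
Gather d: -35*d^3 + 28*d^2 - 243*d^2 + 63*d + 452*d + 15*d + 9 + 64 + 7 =-35*d^3 - 215*d^2 + 530*d + 80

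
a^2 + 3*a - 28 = (a - 4)*(a + 7)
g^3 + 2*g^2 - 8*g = g*(g - 2)*(g + 4)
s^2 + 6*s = s*(s + 6)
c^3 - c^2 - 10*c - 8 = (c - 4)*(c + 1)*(c + 2)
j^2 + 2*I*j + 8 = (j - 2*I)*(j + 4*I)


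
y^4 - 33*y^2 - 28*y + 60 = (y - 6)*(y - 1)*(y + 2)*(y + 5)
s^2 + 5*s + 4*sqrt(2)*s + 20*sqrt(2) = (s + 5)*(s + 4*sqrt(2))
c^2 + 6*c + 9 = (c + 3)^2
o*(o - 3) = o^2 - 3*o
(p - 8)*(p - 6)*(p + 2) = p^3 - 12*p^2 + 20*p + 96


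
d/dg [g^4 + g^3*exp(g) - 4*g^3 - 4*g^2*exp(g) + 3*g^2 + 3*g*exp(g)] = g^3*exp(g) + 4*g^3 - g^2*exp(g) - 12*g^2 - 5*g*exp(g) + 6*g + 3*exp(g)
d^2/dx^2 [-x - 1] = 0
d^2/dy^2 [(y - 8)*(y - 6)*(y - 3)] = 6*y - 34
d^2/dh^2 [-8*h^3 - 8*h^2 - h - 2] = -48*h - 16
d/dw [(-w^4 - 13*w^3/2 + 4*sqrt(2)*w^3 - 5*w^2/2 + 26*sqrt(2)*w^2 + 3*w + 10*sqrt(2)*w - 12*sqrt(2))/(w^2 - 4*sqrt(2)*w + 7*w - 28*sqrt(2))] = (-4*w^3 - 55*w^2 - 182*w - 41)/(2*(w^2 + 14*w + 49))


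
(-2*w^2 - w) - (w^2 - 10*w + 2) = -3*w^2 + 9*w - 2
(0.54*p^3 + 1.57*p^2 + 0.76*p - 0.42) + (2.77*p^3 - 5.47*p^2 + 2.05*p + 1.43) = 3.31*p^3 - 3.9*p^2 + 2.81*p + 1.01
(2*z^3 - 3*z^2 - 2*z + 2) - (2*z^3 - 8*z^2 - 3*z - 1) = 5*z^2 + z + 3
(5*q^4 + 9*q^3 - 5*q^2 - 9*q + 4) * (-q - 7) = -5*q^5 - 44*q^4 - 58*q^3 + 44*q^2 + 59*q - 28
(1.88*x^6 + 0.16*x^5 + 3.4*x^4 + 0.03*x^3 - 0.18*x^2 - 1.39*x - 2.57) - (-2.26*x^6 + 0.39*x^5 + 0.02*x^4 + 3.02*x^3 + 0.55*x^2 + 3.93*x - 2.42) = 4.14*x^6 - 0.23*x^5 + 3.38*x^4 - 2.99*x^3 - 0.73*x^2 - 5.32*x - 0.15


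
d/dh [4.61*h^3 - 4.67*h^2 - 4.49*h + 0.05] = 13.83*h^2 - 9.34*h - 4.49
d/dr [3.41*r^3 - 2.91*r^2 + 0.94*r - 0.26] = 10.23*r^2 - 5.82*r + 0.94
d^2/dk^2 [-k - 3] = 0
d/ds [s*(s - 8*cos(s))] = 8*s*sin(s) + 2*s - 8*cos(s)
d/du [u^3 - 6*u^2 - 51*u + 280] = 3*u^2 - 12*u - 51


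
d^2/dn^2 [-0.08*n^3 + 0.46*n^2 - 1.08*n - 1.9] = 0.92 - 0.48*n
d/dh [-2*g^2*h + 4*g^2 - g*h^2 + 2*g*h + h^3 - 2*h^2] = -2*g^2 - 2*g*h + 2*g + 3*h^2 - 4*h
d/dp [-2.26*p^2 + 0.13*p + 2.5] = 0.13 - 4.52*p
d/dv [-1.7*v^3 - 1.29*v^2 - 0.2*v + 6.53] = -5.1*v^2 - 2.58*v - 0.2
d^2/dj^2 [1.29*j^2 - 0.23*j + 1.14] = 2.58000000000000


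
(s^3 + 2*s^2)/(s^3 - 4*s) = s/(s - 2)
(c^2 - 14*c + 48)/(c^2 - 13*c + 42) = (c - 8)/(c - 7)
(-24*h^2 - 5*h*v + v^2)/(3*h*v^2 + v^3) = (-8*h + v)/v^2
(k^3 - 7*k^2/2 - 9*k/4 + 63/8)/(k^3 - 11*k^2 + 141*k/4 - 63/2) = (k + 3/2)/(k - 6)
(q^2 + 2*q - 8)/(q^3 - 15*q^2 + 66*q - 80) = (q + 4)/(q^2 - 13*q + 40)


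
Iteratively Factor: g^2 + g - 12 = (g - 3)*(g + 4)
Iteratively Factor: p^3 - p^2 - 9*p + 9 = (p + 3)*(p^2 - 4*p + 3) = (p - 3)*(p + 3)*(p - 1)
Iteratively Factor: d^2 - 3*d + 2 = (d - 2)*(d - 1)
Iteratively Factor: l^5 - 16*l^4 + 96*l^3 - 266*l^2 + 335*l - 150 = (l - 1)*(l^4 - 15*l^3 + 81*l^2 - 185*l + 150) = (l - 5)*(l - 1)*(l^3 - 10*l^2 + 31*l - 30) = (l - 5)*(l - 2)*(l - 1)*(l^2 - 8*l + 15) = (l - 5)*(l - 3)*(l - 2)*(l - 1)*(l - 5)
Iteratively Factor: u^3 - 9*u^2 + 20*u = (u - 4)*(u^2 - 5*u) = u*(u - 4)*(u - 5)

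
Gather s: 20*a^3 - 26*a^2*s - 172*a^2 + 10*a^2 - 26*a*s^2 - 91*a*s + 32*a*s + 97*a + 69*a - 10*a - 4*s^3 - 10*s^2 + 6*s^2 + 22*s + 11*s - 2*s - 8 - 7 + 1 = 20*a^3 - 162*a^2 + 156*a - 4*s^3 + s^2*(-26*a - 4) + s*(-26*a^2 - 59*a + 31) - 14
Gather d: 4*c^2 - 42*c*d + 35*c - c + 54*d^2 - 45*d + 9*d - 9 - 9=4*c^2 + 34*c + 54*d^2 + d*(-42*c - 36) - 18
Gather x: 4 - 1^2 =3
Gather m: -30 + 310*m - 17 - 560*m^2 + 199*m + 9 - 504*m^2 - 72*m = -1064*m^2 + 437*m - 38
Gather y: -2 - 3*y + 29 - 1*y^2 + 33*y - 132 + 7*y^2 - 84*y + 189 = 6*y^2 - 54*y + 84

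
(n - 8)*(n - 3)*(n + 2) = n^3 - 9*n^2 + 2*n + 48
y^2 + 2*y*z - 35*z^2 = (y - 5*z)*(y + 7*z)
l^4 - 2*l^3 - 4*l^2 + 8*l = l*(l - 2)^2*(l + 2)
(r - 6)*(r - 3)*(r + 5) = r^3 - 4*r^2 - 27*r + 90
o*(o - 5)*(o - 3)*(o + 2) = o^4 - 6*o^3 - o^2 + 30*o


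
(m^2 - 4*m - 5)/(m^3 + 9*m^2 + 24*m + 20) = (m^2 - 4*m - 5)/(m^3 + 9*m^2 + 24*m + 20)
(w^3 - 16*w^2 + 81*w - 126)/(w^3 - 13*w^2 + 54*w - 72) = (w - 7)/(w - 4)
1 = 1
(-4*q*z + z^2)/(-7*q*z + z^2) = (4*q - z)/(7*q - z)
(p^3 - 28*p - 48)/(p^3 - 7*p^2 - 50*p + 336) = (p^2 + 6*p + 8)/(p^2 - p - 56)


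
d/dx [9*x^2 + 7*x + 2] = 18*x + 7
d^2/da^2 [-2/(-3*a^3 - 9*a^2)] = 4*(-(a + 1)*(a + 3) + 3*(a + 2)^2)/(a^4*(a + 3)^3)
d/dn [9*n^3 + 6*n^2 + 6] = 3*n*(9*n + 4)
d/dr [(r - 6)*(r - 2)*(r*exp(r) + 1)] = r^3*exp(r) - 5*r^2*exp(r) - 4*r*exp(r) + 2*r + 12*exp(r) - 8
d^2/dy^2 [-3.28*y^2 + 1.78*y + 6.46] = -6.56000000000000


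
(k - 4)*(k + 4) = k^2 - 16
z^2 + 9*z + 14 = (z + 2)*(z + 7)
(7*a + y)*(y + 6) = 7*a*y + 42*a + y^2 + 6*y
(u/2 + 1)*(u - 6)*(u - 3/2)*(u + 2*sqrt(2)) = u^4/2 - 11*u^3/4 + sqrt(2)*u^3 - 11*sqrt(2)*u^2/2 - 3*u^2 - 6*sqrt(2)*u + 9*u + 18*sqrt(2)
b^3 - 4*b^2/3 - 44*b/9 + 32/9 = (b - 8/3)*(b - 2/3)*(b + 2)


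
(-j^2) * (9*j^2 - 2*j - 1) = -9*j^4 + 2*j^3 + j^2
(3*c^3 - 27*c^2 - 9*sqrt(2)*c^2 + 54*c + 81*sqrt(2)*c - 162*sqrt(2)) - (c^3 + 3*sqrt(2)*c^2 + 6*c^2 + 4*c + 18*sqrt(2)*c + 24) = 2*c^3 - 33*c^2 - 12*sqrt(2)*c^2 + 50*c + 63*sqrt(2)*c - 162*sqrt(2) - 24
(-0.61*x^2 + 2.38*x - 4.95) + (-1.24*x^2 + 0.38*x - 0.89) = -1.85*x^2 + 2.76*x - 5.84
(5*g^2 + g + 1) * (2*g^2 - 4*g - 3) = 10*g^4 - 18*g^3 - 17*g^2 - 7*g - 3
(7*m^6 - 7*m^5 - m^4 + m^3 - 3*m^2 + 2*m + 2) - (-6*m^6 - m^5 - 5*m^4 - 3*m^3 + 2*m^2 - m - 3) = 13*m^6 - 6*m^5 + 4*m^4 + 4*m^3 - 5*m^2 + 3*m + 5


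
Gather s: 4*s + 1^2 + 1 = 4*s + 2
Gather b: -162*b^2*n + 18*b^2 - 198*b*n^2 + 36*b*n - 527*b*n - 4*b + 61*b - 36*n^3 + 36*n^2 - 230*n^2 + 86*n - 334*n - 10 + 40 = b^2*(18 - 162*n) + b*(-198*n^2 - 491*n + 57) - 36*n^3 - 194*n^2 - 248*n + 30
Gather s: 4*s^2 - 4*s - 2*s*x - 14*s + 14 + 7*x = 4*s^2 + s*(-2*x - 18) + 7*x + 14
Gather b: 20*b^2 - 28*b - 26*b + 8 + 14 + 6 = 20*b^2 - 54*b + 28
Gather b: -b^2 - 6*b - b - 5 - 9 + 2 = -b^2 - 7*b - 12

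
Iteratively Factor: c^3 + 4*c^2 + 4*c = (c)*(c^2 + 4*c + 4) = c*(c + 2)*(c + 2)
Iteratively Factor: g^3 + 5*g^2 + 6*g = (g)*(g^2 + 5*g + 6) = g*(g + 2)*(g + 3)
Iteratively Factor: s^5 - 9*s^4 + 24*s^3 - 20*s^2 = (s - 2)*(s^4 - 7*s^3 + 10*s^2) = (s - 5)*(s - 2)*(s^3 - 2*s^2) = s*(s - 5)*(s - 2)*(s^2 - 2*s) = s^2*(s - 5)*(s - 2)*(s - 2)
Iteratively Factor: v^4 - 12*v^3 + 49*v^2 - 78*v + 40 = (v - 4)*(v^3 - 8*v^2 + 17*v - 10) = (v - 4)*(v - 2)*(v^2 - 6*v + 5) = (v - 4)*(v - 2)*(v - 1)*(v - 5)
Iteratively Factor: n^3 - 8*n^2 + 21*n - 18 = (n - 3)*(n^2 - 5*n + 6) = (n - 3)*(n - 2)*(n - 3)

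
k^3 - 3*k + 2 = (k - 1)^2*(k + 2)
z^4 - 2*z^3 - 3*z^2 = z^2*(z - 3)*(z + 1)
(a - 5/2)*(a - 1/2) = a^2 - 3*a + 5/4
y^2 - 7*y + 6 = (y - 6)*(y - 1)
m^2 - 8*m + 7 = (m - 7)*(m - 1)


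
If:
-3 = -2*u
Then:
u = 3/2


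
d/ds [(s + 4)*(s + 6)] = 2*s + 10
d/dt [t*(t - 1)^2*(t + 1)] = 4*t^3 - 3*t^2 - 2*t + 1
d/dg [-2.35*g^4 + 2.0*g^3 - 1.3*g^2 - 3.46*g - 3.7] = -9.4*g^3 + 6.0*g^2 - 2.6*g - 3.46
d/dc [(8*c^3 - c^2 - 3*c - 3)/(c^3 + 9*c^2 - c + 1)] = (73*c^4 - 10*c^3 + 61*c^2 + 52*c - 6)/(c^6 + 18*c^5 + 79*c^4 - 16*c^3 + 19*c^2 - 2*c + 1)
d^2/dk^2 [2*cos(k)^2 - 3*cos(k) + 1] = 3*cos(k) - 4*cos(2*k)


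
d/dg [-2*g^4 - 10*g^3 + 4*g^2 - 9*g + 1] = -8*g^3 - 30*g^2 + 8*g - 9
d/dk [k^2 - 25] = 2*k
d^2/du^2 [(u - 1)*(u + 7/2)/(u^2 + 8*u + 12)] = (-11*u^3 - 93*u^2 - 348*u - 556)/(u^6 + 24*u^5 + 228*u^4 + 1088*u^3 + 2736*u^2 + 3456*u + 1728)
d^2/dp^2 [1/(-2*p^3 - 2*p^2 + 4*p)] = (p*(3*p + 1)*(p^2 + p - 2) - (3*p^2 + 2*p - 2)^2)/(p^3*(p^2 + p - 2)^3)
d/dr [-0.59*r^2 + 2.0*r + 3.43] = 2.0 - 1.18*r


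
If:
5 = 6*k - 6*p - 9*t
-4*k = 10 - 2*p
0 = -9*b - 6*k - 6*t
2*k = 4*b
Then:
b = 70/39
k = 140/39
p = 475/39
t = -245/39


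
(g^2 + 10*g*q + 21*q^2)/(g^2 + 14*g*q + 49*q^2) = (g + 3*q)/(g + 7*q)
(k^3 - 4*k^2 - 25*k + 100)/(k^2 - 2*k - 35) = (k^2 - 9*k + 20)/(k - 7)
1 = 1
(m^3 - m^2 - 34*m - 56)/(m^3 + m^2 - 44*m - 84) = (m + 4)/(m + 6)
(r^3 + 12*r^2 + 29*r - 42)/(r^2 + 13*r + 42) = r - 1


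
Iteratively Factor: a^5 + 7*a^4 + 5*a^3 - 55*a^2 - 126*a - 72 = (a - 3)*(a^4 + 10*a^3 + 35*a^2 + 50*a + 24) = (a - 3)*(a + 2)*(a^3 + 8*a^2 + 19*a + 12) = (a - 3)*(a + 2)*(a + 3)*(a^2 + 5*a + 4) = (a - 3)*(a + 1)*(a + 2)*(a + 3)*(a + 4)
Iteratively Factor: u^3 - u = (u)*(u^2 - 1) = u*(u + 1)*(u - 1)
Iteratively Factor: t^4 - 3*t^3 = (t)*(t^3 - 3*t^2) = t*(t - 3)*(t^2) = t^2*(t - 3)*(t)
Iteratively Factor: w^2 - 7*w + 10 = (w - 2)*(w - 5)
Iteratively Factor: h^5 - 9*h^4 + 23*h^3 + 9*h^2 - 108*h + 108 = (h - 3)*(h^4 - 6*h^3 + 5*h^2 + 24*h - 36) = (h - 3)^2*(h^3 - 3*h^2 - 4*h + 12) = (h - 3)^2*(h - 2)*(h^2 - h - 6) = (h - 3)^2*(h - 2)*(h + 2)*(h - 3)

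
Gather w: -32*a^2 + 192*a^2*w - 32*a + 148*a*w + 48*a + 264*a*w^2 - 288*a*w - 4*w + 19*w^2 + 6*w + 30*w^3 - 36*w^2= -32*a^2 + 16*a + 30*w^3 + w^2*(264*a - 17) + w*(192*a^2 - 140*a + 2)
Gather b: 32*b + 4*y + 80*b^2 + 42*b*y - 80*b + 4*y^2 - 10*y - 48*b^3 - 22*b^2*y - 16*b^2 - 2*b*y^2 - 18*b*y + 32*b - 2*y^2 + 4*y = -48*b^3 + b^2*(64 - 22*y) + b*(-2*y^2 + 24*y - 16) + 2*y^2 - 2*y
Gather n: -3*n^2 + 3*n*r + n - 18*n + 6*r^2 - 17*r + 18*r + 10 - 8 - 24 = -3*n^2 + n*(3*r - 17) + 6*r^2 + r - 22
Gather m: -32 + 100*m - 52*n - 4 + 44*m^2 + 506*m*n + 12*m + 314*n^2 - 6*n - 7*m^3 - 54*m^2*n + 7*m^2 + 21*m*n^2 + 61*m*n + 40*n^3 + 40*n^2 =-7*m^3 + m^2*(51 - 54*n) + m*(21*n^2 + 567*n + 112) + 40*n^3 + 354*n^2 - 58*n - 36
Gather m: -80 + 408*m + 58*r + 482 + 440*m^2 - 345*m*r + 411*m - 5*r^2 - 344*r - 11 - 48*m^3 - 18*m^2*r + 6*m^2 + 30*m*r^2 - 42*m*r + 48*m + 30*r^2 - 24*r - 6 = -48*m^3 + m^2*(446 - 18*r) + m*(30*r^2 - 387*r + 867) + 25*r^2 - 310*r + 385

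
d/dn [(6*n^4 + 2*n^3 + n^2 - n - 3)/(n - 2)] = (18*n^4 - 44*n^3 - 11*n^2 - 4*n + 5)/(n^2 - 4*n + 4)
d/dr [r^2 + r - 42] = 2*r + 1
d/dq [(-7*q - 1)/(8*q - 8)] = 1/(q^2 - 2*q + 1)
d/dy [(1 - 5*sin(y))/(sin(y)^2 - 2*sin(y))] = (5*cos(y) - 2/tan(y) + 2*cos(y)/sin(y)^2)/(sin(y) - 2)^2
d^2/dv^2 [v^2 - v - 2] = 2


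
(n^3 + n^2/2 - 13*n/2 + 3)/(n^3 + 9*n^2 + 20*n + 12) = (2*n^3 + n^2 - 13*n + 6)/(2*(n^3 + 9*n^2 + 20*n + 12))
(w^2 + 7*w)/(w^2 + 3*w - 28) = w/(w - 4)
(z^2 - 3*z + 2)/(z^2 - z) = (z - 2)/z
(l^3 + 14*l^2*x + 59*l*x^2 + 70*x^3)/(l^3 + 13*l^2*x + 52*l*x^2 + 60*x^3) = (l + 7*x)/(l + 6*x)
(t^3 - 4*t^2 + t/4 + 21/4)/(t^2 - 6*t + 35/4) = (2*t^2 - t - 3)/(2*t - 5)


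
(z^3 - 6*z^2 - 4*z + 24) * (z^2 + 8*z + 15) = z^5 + 2*z^4 - 37*z^3 - 98*z^2 + 132*z + 360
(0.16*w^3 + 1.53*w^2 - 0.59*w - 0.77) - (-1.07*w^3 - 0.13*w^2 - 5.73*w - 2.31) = 1.23*w^3 + 1.66*w^2 + 5.14*w + 1.54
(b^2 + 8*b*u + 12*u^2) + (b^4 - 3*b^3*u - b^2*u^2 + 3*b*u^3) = b^4 - 3*b^3*u - b^2*u^2 + b^2 + 3*b*u^3 + 8*b*u + 12*u^2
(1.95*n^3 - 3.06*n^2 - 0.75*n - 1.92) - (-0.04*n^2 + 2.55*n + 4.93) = 1.95*n^3 - 3.02*n^2 - 3.3*n - 6.85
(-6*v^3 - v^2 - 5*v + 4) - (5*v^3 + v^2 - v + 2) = -11*v^3 - 2*v^2 - 4*v + 2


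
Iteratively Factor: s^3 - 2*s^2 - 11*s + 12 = (s - 1)*(s^2 - s - 12) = (s - 4)*(s - 1)*(s + 3)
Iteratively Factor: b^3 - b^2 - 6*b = (b + 2)*(b^2 - 3*b) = (b - 3)*(b + 2)*(b)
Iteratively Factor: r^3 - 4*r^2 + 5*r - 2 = (r - 1)*(r^2 - 3*r + 2) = (r - 2)*(r - 1)*(r - 1)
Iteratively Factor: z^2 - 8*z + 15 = (z - 3)*(z - 5)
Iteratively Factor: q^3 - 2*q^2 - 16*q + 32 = (q - 4)*(q^2 + 2*q - 8) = (q - 4)*(q + 4)*(q - 2)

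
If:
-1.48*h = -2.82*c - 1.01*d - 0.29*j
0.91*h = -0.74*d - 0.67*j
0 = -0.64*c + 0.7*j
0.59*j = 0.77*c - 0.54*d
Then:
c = 0.00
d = 0.00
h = 0.00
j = 0.00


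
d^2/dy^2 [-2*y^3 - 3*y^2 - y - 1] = -12*y - 6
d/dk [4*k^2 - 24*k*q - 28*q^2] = 8*k - 24*q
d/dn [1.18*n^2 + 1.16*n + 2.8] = 2.36*n + 1.16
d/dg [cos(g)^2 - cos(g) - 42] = sin(g) - sin(2*g)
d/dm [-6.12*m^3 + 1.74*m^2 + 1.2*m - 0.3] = -18.36*m^2 + 3.48*m + 1.2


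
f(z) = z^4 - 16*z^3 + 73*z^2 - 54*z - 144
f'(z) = 4*z^3 - 48*z^2 + 146*z - 54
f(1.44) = -113.86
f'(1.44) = 68.65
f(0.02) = -145.05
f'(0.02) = -51.10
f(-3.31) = 1534.81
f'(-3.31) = -1208.21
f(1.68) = -96.58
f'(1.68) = 74.77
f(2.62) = -25.01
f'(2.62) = 70.97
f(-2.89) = 1077.72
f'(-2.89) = -973.39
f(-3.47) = 1735.86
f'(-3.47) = -1305.71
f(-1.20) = 55.64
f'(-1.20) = -305.23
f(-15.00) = 121716.00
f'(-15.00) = -26544.00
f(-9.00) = 24480.00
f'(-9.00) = -8172.00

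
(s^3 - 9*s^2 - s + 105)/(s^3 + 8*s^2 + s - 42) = (s^2 - 12*s + 35)/(s^2 + 5*s - 14)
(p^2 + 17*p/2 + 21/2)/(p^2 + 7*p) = (p + 3/2)/p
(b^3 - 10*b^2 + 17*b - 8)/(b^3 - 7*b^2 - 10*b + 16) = (b - 1)/(b + 2)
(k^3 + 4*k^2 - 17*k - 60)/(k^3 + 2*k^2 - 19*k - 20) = (k + 3)/(k + 1)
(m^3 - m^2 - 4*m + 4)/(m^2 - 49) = (m^3 - m^2 - 4*m + 4)/(m^2 - 49)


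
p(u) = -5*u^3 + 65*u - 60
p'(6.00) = -475.00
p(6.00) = -750.00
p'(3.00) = -70.00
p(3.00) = 0.00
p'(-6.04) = -482.22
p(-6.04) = 649.14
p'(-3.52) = -120.86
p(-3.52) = -70.73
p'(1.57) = 28.03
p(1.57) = 22.70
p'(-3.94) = -167.85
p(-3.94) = -10.29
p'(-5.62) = -408.77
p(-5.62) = 462.22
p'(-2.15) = -4.34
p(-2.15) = -150.06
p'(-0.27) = 63.91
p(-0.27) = -77.45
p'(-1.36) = 37.26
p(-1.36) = -135.82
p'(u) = 65 - 15*u^2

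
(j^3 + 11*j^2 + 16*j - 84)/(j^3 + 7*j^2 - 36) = (j + 7)/(j + 3)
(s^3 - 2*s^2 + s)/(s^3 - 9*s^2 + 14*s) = (s^2 - 2*s + 1)/(s^2 - 9*s + 14)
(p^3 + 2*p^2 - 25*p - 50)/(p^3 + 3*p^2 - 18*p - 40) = (p - 5)/(p - 4)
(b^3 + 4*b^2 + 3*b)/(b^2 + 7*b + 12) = b*(b + 1)/(b + 4)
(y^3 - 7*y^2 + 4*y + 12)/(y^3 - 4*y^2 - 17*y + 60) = (y^3 - 7*y^2 + 4*y + 12)/(y^3 - 4*y^2 - 17*y + 60)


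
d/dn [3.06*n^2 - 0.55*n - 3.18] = 6.12*n - 0.55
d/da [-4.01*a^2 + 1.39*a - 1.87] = 1.39 - 8.02*a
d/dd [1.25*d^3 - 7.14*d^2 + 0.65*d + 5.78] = 3.75*d^2 - 14.28*d + 0.65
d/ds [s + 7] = 1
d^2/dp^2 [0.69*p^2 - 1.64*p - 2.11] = 1.38000000000000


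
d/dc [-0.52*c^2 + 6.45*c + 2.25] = 6.45 - 1.04*c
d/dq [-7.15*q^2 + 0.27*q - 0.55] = 0.27 - 14.3*q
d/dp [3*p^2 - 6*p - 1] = 6*p - 6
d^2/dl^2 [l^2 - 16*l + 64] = 2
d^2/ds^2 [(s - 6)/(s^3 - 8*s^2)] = 2*(3*s^3 - 60*s^2 + 448*s - 1152)/(s^4*(s^3 - 24*s^2 + 192*s - 512))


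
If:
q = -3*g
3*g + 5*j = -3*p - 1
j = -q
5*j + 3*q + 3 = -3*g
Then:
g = -1/3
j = -1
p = 5/3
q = 1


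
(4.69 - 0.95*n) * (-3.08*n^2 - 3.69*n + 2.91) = 2.926*n^3 - 10.9397*n^2 - 20.0706*n + 13.6479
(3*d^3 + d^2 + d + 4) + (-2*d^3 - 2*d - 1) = d^3 + d^2 - d + 3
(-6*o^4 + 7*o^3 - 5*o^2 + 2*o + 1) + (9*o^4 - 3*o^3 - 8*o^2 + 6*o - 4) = 3*o^4 + 4*o^3 - 13*o^2 + 8*o - 3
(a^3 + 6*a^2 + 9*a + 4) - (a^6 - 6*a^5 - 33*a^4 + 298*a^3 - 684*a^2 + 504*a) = -a^6 + 6*a^5 + 33*a^4 - 297*a^3 + 690*a^2 - 495*a + 4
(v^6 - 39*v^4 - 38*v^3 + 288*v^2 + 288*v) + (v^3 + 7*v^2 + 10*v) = v^6 - 39*v^4 - 37*v^3 + 295*v^2 + 298*v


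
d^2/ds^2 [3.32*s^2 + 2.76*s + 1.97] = 6.64000000000000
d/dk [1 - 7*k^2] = -14*k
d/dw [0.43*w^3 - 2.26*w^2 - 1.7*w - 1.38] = 1.29*w^2 - 4.52*w - 1.7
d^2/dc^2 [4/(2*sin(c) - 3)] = 8*(-3*sin(c) + cos(2*c) + 3)/(2*sin(c) - 3)^3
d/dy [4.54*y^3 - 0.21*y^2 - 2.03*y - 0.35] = 13.62*y^2 - 0.42*y - 2.03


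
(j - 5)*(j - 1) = j^2 - 6*j + 5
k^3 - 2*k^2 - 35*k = k*(k - 7)*(k + 5)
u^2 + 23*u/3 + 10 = (u + 5/3)*(u + 6)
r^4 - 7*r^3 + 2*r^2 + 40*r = r*(r - 5)*(r - 4)*(r + 2)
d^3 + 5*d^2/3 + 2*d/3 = d*(d + 2/3)*(d + 1)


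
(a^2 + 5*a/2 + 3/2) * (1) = a^2 + 5*a/2 + 3/2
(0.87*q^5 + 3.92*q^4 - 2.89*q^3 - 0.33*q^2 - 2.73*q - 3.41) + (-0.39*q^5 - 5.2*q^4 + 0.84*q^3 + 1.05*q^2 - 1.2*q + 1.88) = 0.48*q^5 - 1.28*q^4 - 2.05*q^3 + 0.72*q^2 - 3.93*q - 1.53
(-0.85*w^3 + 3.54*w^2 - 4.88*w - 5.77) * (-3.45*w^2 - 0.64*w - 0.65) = 2.9325*w^5 - 11.669*w^4 + 15.1229*w^3 + 20.7287*w^2 + 6.8648*w + 3.7505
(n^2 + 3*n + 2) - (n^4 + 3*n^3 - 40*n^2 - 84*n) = -n^4 - 3*n^3 + 41*n^2 + 87*n + 2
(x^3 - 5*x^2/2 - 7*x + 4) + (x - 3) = x^3 - 5*x^2/2 - 6*x + 1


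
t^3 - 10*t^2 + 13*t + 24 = (t - 8)*(t - 3)*(t + 1)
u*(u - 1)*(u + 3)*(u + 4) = u^4 + 6*u^3 + 5*u^2 - 12*u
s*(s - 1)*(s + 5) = s^3 + 4*s^2 - 5*s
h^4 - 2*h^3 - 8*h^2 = h^2*(h - 4)*(h + 2)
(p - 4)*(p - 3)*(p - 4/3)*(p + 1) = p^4 - 22*p^3/3 + 13*p^2 + 16*p/3 - 16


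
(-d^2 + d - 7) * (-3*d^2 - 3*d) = 3*d^4 + 18*d^2 + 21*d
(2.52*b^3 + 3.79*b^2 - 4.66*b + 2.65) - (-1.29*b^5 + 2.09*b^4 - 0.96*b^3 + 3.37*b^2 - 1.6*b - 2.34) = 1.29*b^5 - 2.09*b^4 + 3.48*b^3 + 0.42*b^2 - 3.06*b + 4.99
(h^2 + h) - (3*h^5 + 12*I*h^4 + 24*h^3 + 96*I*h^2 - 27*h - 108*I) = -3*h^5 - 12*I*h^4 - 24*h^3 + h^2 - 96*I*h^2 + 28*h + 108*I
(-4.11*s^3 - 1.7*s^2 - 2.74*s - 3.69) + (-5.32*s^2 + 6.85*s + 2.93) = -4.11*s^3 - 7.02*s^2 + 4.11*s - 0.76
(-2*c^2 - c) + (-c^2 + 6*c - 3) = -3*c^2 + 5*c - 3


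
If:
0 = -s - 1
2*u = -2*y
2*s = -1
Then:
No Solution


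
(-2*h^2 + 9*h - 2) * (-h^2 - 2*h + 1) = 2*h^4 - 5*h^3 - 18*h^2 + 13*h - 2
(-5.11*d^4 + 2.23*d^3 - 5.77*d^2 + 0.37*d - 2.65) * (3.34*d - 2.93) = -17.0674*d^5 + 22.4205*d^4 - 25.8057*d^3 + 18.1419*d^2 - 9.9351*d + 7.7645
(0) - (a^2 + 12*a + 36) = -a^2 - 12*a - 36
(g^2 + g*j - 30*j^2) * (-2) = -2*g^2 - 2*g*j + 60*j^2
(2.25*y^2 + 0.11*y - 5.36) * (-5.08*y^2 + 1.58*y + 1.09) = -11.43*y^4 + 2.9962*y^3 + 29.8551*y^2 - 8.3489*y - 5.8424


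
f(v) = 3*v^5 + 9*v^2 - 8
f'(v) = 15*v^4 + 18*v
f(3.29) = 1245.80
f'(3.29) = 1816.64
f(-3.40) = -1267.02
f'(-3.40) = 1943.30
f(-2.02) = -72.17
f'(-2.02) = 213.38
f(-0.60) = -4.99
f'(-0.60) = -8.86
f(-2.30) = -153.48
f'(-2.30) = 378.36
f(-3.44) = -1346.65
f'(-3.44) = 2038.59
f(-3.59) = -1680.94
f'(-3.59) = 2426.93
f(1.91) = 101.09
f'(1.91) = 234.01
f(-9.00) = -176426.00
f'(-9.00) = 98253.00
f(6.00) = 23644.00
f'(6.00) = 19548.00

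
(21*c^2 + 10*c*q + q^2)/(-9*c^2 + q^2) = (7*c + q)/(-3*c + q)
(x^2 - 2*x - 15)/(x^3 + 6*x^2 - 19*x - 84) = (x - 5)/(x^2 + 3*x - 28)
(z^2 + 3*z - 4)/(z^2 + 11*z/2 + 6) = 2*(z - 1)/(2*z + 3)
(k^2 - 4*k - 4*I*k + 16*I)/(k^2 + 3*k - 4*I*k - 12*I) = (k - 4)/(k + 3)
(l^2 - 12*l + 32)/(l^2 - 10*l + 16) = (l - 4)/(l - 2)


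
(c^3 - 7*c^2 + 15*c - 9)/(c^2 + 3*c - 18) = (c^2 - 4*c + 3)/(c + 6)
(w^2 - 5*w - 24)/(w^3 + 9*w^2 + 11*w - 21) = (w - 8)/(w^2 + 6*w - 7)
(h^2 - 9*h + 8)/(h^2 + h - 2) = (h - 8)/(h + 2)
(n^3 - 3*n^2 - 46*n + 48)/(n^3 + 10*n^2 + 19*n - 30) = (n - 8)/(n + 5)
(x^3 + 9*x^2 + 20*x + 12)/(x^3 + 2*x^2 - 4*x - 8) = (x^2 + 7*x + 6)/(x^2 - 4)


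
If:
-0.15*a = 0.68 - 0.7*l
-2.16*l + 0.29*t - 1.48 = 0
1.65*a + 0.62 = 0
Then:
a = -0.38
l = 0.89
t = 11.74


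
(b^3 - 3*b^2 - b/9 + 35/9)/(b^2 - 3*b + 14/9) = (3*b^2 - 2*b - 5)/(3*b - 2)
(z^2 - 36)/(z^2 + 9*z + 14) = (z^2 - 36)/(z^2 + 9*z + 14)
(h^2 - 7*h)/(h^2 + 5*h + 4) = h*(h - 7)/(h^2 + 5*h + 4)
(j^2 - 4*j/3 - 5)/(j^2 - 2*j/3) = (3*j^2 - 4*j - 15)/(j*(3*j - 2))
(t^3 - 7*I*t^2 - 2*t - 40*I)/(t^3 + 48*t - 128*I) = (t^2 - 3*I*t + 10)/(t^2 + 4*I*t + 32)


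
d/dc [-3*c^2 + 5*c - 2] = 5 - 6*c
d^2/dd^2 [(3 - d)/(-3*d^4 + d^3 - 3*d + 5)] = 6*(3*(d - 3)*(4*d^3 - d^2 + 1)^2 + (-4*d^3 + d^2 - d*(d - 3)*(6*d - 1) - 1)*(3*d^4 - d^3 + 3*d - 5))/(3*d^4 - d^3 + 3*d - 5)^3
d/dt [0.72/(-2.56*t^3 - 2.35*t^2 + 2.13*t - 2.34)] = (5.5296*t^2 + 3.384*t - 1.5336)/(2.56*t^3 + 2.35*t^2 - 2.13*t + 2.34)^2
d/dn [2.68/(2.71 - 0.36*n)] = 0.9648/(0.36*n - 2.71)^2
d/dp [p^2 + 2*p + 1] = 2*p + 2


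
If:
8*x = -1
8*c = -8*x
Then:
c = 1/8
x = -1/8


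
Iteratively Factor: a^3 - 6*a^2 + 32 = (a - 4)*(a^2 - 2*a - 8) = (a - 4)^2*(a + 2)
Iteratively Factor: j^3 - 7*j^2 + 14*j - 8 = (j - 1)*(j^2 - 6*j + 8) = (j - 4)*(j - 1)*(j - 2)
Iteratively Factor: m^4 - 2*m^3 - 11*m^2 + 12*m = (m)*(m^3 - 2*m^2 - 11*m + 12) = m*(m + 3)*(m^2 - 5*m + 4) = m*(m - 4)*(m + 3)*(m - 1)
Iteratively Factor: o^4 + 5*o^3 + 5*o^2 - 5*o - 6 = (o + 3)*(o^3 + 2*o^2 - o - 2) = (o + 2)*(o + 3)*(o^2 - 1) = (o + 1)*(o + 2)*(o + 3)*(o - 1)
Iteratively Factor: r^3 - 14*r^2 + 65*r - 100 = (r - 5)*(r^2 - 9*r + 20) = (r - 5)^2*(r - 4)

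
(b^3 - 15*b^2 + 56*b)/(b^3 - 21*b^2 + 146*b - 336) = b/(b - 6)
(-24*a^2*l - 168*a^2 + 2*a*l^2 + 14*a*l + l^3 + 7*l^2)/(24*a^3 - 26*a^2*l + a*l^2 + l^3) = (-l - 7)/(a - l)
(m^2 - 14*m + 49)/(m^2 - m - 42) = (m - 7)/(m + 6)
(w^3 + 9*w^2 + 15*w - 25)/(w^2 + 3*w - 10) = (w^2 + 4*w - 5)/(w - 2)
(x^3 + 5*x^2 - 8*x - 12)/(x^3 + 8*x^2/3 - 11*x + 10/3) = 3*(x^2 + 7*x + 6)/(3*x^2 + 14*x - 5)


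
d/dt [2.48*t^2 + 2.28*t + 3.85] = 4.96*t + 2.28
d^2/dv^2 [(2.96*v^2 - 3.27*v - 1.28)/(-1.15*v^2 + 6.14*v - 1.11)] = (-3.5527136788005e-15*v^4 - 33.15197*v^3 + 32.8274400000001*v^2 - 79.27341*v + 130.52182)/(1.520875*v^6 - 24.36045*v^5 + 134.467545*v^4 - 278.501804*v^3 + 129.790413*v^2 - 22.695282*v + 1.367631)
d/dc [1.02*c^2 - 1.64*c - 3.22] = 2.04*c - 1.64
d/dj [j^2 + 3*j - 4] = 2*j + 3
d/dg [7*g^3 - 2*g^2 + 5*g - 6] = 21*g^2 - 4*g + 5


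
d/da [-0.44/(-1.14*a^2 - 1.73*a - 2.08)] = (-1.0032*a - 0.7612)/(1.14*a^2 + 1.73*a + 2.08)^2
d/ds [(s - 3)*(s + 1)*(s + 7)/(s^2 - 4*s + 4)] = (s^3 - 6*s^2 - 3*s + 76)/(s^3 - 6*s^2 + 12*s - 8)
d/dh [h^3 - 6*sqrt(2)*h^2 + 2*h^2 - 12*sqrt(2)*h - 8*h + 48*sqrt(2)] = 3*h^2 - 12*sqrt(2)*h + 4*h - 12*sqrt(2) - 8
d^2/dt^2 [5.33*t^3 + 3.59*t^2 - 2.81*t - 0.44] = 31.98*t + 7.18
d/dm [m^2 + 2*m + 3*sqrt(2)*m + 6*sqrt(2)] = 2*m + 2 + 3*sqrt(2)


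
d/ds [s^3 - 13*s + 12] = 3*s^2 - 13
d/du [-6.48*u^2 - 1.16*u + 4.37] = -12.96*u - 1.16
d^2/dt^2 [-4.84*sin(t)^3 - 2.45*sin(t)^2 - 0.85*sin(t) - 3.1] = 4.48*sin(t) - 10.89*sin(3*t) - 4.9*cos(2*t)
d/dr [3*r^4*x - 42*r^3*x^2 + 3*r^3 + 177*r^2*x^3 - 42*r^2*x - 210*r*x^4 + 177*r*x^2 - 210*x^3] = 12*r^3*x - 126*r^2*x^2 + 9*r^2 + 354*r*x^3 - 84*r*x - 210*x^4 + 177*x^2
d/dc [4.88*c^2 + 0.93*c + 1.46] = 9.76*c + 0.93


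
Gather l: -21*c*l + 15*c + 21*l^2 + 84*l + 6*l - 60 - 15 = 15*c + 21*l^2 + l*(90 - 21*c) - 75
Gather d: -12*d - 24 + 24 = -12*d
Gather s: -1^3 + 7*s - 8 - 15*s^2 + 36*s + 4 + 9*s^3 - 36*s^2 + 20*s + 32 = 9*s^3 - 51*s^2 + 63*s + 27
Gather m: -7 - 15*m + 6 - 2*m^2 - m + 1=-2*m^2 - 16*m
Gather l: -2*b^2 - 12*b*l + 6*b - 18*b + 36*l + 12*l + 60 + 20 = -2*b^2 - 12*b + l*(48 - 12*b) + 80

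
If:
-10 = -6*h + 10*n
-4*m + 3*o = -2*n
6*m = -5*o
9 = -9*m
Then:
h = -14/3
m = -1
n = -19/5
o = 6/5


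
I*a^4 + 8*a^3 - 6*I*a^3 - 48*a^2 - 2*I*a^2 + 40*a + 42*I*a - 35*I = (a - 5)*(a - 7*I)*(a - I)*(I*a - I)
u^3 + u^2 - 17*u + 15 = (u - 3)*(u - 1)*(u + 5)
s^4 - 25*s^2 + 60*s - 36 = (s - 3)*(s - 2)*(s - 1)*(s + 6)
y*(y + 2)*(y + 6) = y^3 + 8*y^2 + 12*y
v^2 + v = v*(v + 1)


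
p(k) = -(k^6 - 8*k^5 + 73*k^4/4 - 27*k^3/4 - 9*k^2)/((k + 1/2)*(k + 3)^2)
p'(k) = -(6*k^5 - 40*k^4 + 73*k^3 - 81*k^2/4 - 18*k)/((k + 1/2)*(k + 3)^2) + 2*(k^6 - 8*k^5 + 73*k^4/4 - 27*k^3/4 - 9*k^2)/((k + 1/2)*(k + 3)^3) + (k^6 - 8*k^5 + 73*k^4/4 - 27*k^3/4 - 9*k^2)/((k + 1/2)^2*(k + 3)^2)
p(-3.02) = 4355378.80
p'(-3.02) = 430346034.56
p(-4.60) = 3295.47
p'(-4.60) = 1329.48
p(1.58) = -0.03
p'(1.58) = -0.40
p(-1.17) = 23.53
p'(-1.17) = -84.94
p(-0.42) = 0.77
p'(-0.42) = -5.06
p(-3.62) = 8804.74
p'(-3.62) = 19332.72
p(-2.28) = 1256.87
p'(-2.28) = -5364.51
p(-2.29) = 1311.90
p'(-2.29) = -5643.96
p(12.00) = -483.84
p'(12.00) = -176.45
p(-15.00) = 8817.19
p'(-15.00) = -1194.38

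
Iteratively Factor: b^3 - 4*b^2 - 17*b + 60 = (b - 3)*(b^2 - b - 20) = (b - 5)*(b - 3)*(b + 4)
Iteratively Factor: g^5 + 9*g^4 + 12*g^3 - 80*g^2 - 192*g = (g - 3)*(g^4 + 12*g^3 + 48*g^2 + 64*g) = (g - 3)*(g + 4)*(g^3 + 8*g^2 + 16*g) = (g - 3)*(g + 4)^2*(g^2 + 4*g) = (g - 3)*(g + 4)^3*(g)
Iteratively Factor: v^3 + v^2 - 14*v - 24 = (v + 2)*(v^2 - v - 12) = (v + 2)*(v + 3)*(v - 4)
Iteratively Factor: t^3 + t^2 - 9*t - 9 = (t + 3)*(t^2 - 2*t - 3) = (t + 1)*(t + 3)*(t - 3)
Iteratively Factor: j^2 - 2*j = (j - 2)*(j)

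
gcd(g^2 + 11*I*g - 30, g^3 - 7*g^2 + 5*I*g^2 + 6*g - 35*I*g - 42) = g + 6*I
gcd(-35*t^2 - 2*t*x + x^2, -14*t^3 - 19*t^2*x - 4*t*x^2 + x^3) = -7*t + x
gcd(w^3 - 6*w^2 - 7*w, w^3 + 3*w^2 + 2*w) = w^2 + w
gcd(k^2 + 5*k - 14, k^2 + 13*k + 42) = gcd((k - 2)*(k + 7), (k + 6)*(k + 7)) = k + 7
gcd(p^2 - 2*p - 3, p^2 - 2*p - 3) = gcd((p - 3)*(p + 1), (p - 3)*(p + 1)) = p^2 - 2*p - 3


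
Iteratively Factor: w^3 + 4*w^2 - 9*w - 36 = (w + 3)*(w^2 + w - 12) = (w - 3)*(w + 3)*(w + 4)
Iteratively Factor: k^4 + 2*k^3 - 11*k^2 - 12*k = (k + 4)*(k^3 - 2*k^2 - 3*k) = (k - 3)*(k + 4)*(k^2 + k) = k*(k - 3)*(k + 4)*(k + 1)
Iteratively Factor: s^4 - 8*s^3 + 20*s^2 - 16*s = (s - 2)*(s^3 - 6*s^2 + 8*s) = (s - 2)^2*(s^2 - 4*s) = s*(s - 2)^2*(s - 4)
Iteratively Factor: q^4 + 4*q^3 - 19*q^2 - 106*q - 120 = (q - 5)*(q^3 + 9*q^2 + 26*q + 24) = (q - 5)*(q + 2)*(q^2 + 7*q + 12) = (q - 5)*(q + 2)*(q + 3)*(q + 4)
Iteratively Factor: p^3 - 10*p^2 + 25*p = (p - 5)*(p^2 - 5*p) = (p - 5)^2*(p)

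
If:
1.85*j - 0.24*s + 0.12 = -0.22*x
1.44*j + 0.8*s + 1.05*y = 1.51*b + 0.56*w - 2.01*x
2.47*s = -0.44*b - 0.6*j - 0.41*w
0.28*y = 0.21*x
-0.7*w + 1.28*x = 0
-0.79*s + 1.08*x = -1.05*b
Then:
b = -0.02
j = -0.07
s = 0.01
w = 0.06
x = 0.03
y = 0.02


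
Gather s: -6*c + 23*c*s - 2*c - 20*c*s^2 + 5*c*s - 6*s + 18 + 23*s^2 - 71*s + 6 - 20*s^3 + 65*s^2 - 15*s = -8*c - 20*s^3 + s^2*(88 - 20*c) + s*(28*c - 92) + 24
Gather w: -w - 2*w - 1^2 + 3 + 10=12 - 3*w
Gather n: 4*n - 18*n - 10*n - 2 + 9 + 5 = 12 - 24*n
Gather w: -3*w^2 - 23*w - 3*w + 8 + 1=-3*w^2 - 26*w + 9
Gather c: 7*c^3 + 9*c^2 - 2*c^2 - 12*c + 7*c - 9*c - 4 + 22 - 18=7*c^3 + 7*c^2 - 14*c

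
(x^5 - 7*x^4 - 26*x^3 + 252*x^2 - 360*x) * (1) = x^5 - 7*x^4 - 26*x^3 + 252*x^2 - 360*x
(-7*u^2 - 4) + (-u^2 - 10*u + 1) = -8*u^2 - 10*u - 3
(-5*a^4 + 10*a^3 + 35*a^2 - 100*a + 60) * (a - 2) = -5*a^5 + 20*a^4 + 15*a^3 - 170*a^2 + 260*a - 120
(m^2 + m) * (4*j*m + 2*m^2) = 4*j*m^3 + 4*j*m^2 + 2*m^4 + 2*m^3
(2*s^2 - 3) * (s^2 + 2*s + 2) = 2*s^4 + 4*s^3 + s^2 - 6*s - 6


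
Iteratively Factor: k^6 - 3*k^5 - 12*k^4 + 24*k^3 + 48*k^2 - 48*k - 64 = (k + 1)*(k^5 - 4*k^4 - 8*k^3 + 32*k^2 + 16*k - 64) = (k - 4)*(k + 1)*(k^4 - 8*k^2 + 16) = (k - 4)*(k - 2)*(k + 1)*(k^3 + 2*k^2 - 4*k - 8) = (k - 4)*(k - 2)*(k + 1)*(k + 2)*(k^2 - 4) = (k - 4)*(k - 2)^2*(k + 1)*(k + 2)*(k + 2)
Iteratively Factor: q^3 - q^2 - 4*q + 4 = (q - 1)*(q^2 - 4) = (q - 2)*(q - 1)*(q + 2)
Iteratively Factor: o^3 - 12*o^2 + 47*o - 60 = (o - 3)*(o^2 - 9*o + 20) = (o - 5)*(o - 3)*(o - 4)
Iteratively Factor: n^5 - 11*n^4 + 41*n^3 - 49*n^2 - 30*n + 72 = (n - 4)*(n^4 - 7*n^3 + 13*n^2 + 3*n - 18) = (n - 4)*(n - 2)*(n^3 - 5*n^2 + 3*n + 9) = (n - 4)*(n - 2)*(n + 1)*(n^2 - 6*n + 9) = (n - 4)*(n - 3)*(n - 2)*(n + 1)*(n - 3)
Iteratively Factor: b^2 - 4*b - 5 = (b - 5)*(b + 1)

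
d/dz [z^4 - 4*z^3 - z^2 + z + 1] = 4*z^3 - 12*z^2 - 2*z + 1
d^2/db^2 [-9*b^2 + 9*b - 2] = -18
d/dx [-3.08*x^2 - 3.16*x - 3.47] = -6.16*x - 3.16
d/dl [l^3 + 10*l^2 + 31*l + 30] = 3*l^2 + 20*l + 31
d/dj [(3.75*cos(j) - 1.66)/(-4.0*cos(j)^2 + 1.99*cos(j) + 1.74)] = (-15.0*cos(j)^2 + 13.28*cos(j) - 9.8284)*sin(j)/(16.0*cos(j)^4 - 15.92*cos(j)^3 - 9.9599*cos(j)^2 + 6.9252*cos(j) + 3.0276)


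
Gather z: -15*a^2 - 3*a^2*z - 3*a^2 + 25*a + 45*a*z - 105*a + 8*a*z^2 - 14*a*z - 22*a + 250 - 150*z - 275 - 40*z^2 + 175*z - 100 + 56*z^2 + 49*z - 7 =-18*a^2 - 102*a + z^2*(8*a + 16) + z*(-3*a^2 + 31*a + 74) - 132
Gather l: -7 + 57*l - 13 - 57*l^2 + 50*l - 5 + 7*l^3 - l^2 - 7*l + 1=7*l^3 - 58*l^2 + 100*l - 24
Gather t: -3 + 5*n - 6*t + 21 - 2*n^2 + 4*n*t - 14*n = -2*n^2 - 9*n + t*(4*n - 6) + 18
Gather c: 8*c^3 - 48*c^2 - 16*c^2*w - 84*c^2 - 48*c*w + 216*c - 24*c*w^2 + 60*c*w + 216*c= 8*c^3 + c^2*(-16*w - 132) + c*(-24*w^2 + 12*w + 432)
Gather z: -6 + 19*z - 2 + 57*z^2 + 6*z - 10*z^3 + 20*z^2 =-10*z^3 + 77*z^2 + 25*z - 8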